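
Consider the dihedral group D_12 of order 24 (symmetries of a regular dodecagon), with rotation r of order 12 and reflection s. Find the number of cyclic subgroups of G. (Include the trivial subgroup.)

18

Each element a generates a cyclic subgroup ⟨a⟩; distinct elements may generate the same one (a cyclic group of order d has φ(d) generators).
Cyclic subgroups by order — order 1: 1; order 2: 13; order 3: 1; order 4: 1; order 6: 1; order 12: 1.
Total: 18.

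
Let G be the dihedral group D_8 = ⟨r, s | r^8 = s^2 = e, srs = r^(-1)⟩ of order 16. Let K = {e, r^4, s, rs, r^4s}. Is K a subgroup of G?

|K| = 5 does not divide |G| = 16, so by Lagrange K is not a subgroup.

No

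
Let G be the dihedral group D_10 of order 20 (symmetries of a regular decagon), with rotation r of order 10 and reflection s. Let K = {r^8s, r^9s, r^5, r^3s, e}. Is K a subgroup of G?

Closure fails: r^5 · r^9s = r^4s ∉ K. So K is not a subgroup.

No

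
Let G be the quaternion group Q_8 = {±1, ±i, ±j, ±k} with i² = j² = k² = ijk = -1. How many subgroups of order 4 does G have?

3

|G| = 8 and 4 | 8, so subgroups of order 4 are possible by Lagrange.
The subgroups of order 4 are: {1, -1, i, -i}; {1, -1, j, -j}; {1, -1, k, -k}.
So G has 3 subgroups of order 4.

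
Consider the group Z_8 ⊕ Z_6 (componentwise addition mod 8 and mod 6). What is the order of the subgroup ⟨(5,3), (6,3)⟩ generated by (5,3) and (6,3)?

|⟨(5,3)⟩| = 8 and |⟨(6,3)⟩| = 4, so |H| is a multiple of lcm(8, 4) = 8 and divides |G| = 48.
Closing under the operation: H = {(0,0), (0,3), (1,0), (1,3), (2,0), (2,3), (3,0), (3,3), (4,0), (4,3), (5,0), (5,3), (6,0), (6,3), (7,0), (7,3)}, so |H| = 16.

16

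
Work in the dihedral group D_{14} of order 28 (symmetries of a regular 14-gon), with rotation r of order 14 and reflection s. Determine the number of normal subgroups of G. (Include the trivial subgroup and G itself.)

G has 28 subgroups. Checking conjugation-invariance by order — order 1: 1/1 normal; order 2: 1/15 normal; order 4: 0/7 normal; order 7: 1/1 normal; order 14: 3/3 normal; order 28: 1/1 normal.
Total normal subgroups: 7.

7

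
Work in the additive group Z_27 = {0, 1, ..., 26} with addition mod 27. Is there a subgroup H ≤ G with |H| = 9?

9 | 27. A subgroup of order 9 is {0, 3, 6, 9, 12, 15, 18, 21, 24}.

Yes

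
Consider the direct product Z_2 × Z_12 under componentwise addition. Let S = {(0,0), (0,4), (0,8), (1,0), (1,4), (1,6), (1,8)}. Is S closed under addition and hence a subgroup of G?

No

|S| = 7 does not divide |G| = 24, so by Lagrange S is not a subgroup.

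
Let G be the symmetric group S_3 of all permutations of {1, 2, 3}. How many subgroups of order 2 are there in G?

|G| = 6 and 2 | 6, so subgroups of order 2 are possible by Lagrange.
The subgroups of order 2 are: {e, (1 2)}; {e, (1 3)}; {e, (2 3)}.
So G has 3 subgroups of order 2.

3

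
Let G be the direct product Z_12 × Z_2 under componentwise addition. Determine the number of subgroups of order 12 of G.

3

|G| = 24 and 12 | 24, so subgroups of order 12 are possible by Lagrange.
The subgroups of order 12 are: {(0,0), (0,1), (2,0), (2,1), (4,0), (4,1), (6,0), (6,1), (8,0), (8,1), (10,0), (10,1)}; {(0,0), (1,0), (2,0), (3,0), (4,0), (5,0), (6,0), (7,0), (8,0), (9,0), (10,0), (11,0)}; {(0,0), (1,1), (2,0), (3,1), (4,0), (5,1), (6,0), (7,1), (8,0), (9,1), (10,0), (11,1)}.
So G has 3 subgroups of order 12.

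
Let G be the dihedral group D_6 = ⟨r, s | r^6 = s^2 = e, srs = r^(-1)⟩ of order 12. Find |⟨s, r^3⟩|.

4

|⟨s⟩| = 2 and |⟨r^3⟩| = 2, so |H| is a multiple of lcm(2, 2) = 2 and divides |G| = 12.
Closing under the operation: H = {e, r^3, s, r^3s}, so |H| = 4.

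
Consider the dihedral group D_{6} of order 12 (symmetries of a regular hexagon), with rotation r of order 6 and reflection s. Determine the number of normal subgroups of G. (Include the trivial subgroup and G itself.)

7

G has 16 subgroups. Checking conjugation-invariance by order — order 1: 1/1 normal; order 2: 1/7 normal; order 3: 1/1 normal; order 4: 0/3 normal; order 6: 3/3 normal; order 12: 1/1 normal.
Total normal subgroups: 7.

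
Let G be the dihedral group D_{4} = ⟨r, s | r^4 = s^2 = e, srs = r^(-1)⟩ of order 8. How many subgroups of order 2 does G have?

5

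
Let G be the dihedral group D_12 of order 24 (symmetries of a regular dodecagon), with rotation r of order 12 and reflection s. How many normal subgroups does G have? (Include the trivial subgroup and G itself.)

9

G has 34 subgroups. Checking conjugation-invariance by order — order 1: 1/1 normal; order 2: 1/13 normal; order 3: 1/1 normal; order 4: 1/7 normal; order 6: 1/5 normal; order 8: 0/3 normal; order 12: 3/3 normal; order 24: 1/1 normal.
Total normal subgroups: 9.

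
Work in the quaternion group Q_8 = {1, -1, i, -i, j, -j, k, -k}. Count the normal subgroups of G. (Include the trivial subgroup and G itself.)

6

G has 6 subgroups. Checking conjugation-invariance by order — order 1: 1/1 normal; order 2: 1/1 normal; order 4: 3/3 normal; order 8: 1/1 normal.
Total normal subgroups: 6.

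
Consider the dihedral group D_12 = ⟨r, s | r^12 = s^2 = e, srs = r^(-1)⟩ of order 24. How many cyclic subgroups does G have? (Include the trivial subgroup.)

Each element a generates a cyclic subgroup ⟨a⟩; distinct elements may generate the same one (a cyclic group of order d has φ(d) generators).
Cyclic subgroups by order — order 1: 1; order 2: 13; order 3: 1; order 4: 1; order 6: 1; order 12: 1.
Total: 18.

18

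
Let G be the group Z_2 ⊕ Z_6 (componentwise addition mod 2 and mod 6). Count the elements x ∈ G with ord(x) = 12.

0

An element (a,b) has order lcm(ord(a), ord(b)); count pairs with lcm equal to 12.
Enumerating gives 0 such elements.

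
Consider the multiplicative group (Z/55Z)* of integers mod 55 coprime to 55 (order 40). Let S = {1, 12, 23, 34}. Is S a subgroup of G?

Yes

|S| = 4 divides |G| = 40, consistent with Lagrange.
S contains the identity, every element's inverse is in S, and S is closed under ·: it is a subgroup.
In fact S = ⟨12⟩.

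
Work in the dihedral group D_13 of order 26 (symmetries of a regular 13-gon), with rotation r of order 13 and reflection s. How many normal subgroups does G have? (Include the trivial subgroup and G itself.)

3

G has 16 subgroups. Checking conjugation-invariance by order — order 1: 1/1 normal; order 2: 0/13 normal; order 13: 1/1 normal; order 26: 1/1 normal.
Total normal subgroups: 3.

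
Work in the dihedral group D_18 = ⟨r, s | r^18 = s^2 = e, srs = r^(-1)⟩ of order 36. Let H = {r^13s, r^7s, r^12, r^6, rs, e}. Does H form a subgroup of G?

Yes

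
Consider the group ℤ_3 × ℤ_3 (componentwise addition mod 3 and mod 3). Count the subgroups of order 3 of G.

4

|G| = 9 and 3 | 9, so subgroups of order 3 are possible by Lagrange.
The subgroups of order 3 are: {(0,0), (0,1), (0,2)}; {(0,0), (1,0), (2,0)}; {(0,0), (1,1), (2,2)}; {(0,0), (1,2), (2,1)}.
So G has 4 subgroups of order 3.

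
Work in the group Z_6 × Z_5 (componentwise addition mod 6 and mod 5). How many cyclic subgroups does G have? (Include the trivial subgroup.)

8

A cyclic subgroup of order d is generated by each of its φ(d) elements of order d, so the cyclic subgroups of order d number (#elements of order d)/φ(d).
Cyclic subgroups by order — order 1: 1; order 2: 1; order 3: 1; order 5: 1; order 6: 1; order 10: 1; order 15: 1; order 30: 1.
Total: 8.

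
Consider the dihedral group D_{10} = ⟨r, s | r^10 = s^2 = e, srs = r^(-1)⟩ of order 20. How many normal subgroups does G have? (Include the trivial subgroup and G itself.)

G has 22 subgroups. Checking conjugation-invariance by order — order 1: 1/1 normal; order 2: 1/11 normal; order 4: 0/5 normal; order 5: 1/1 normal; order 10: 3/3 normal; order 20: 1/1 normal.
Total normal subgroups: 7.

7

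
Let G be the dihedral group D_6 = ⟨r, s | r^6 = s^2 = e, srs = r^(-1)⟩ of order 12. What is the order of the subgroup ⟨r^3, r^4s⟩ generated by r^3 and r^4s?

|⟨r^3⟩| = 2 and |⟨r^4s⟩| = 2, so |H| is a multiple of lcm(2, 2) = 2 and divides |G| = 12.
Closing under the operation: H = {e, r^3, rs, r^4s}, so |H| = 4.

4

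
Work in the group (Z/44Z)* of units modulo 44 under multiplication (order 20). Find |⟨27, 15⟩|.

|⟨27⟩| = 10 and |⟨15⟩| = 10, so |H| is a multiple of lcm(10, 10) = 10 and divides |G| = 20.
Closing under the operation: H = {1, 3, 5, 9, 15, 23, 25, 27, 31, 37}, so |H| = 10.

10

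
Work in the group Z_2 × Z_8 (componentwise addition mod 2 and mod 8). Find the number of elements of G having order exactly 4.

4

An element (a,b) has order lcm(ord(a), ord(b)); count pairs with lcm equal to 4.
Enumerating gives 4 such elements.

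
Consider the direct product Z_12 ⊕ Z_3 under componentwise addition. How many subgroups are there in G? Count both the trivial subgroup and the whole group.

18

|G| = 36, so by Lagrange every subgroup order divides 36. Divisors: 1, 2, 3, 4, 6, 9, 12, 18, 36.
Subgroups by order — order 1: 1; order 2: 1; order 3: 4; order 4: 1; order 6: 4; order 9: 1; order 12: 4; order 18: 1; order 36: 1.
Total: 1 + 1 + 4 + 1 + 4 + 1 + 4 + 1 + 1 = 18.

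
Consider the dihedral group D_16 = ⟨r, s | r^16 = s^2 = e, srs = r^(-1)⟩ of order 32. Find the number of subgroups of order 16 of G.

3

|G| = 32 and 16 | 32, so subgroups of order 16 are possible by Lagrange.
The subgroups of order 16 are: {e, r, r^2, r^3, r^4, r^5, r^6, r^7, r^8, r^9, r^10, r^11, r^12, r^13, r^14, r^15}; {e, r^2, r^4, r^6, r^8, r^10, r^12, r^14, s, r^2s, r^4s, r^6s, r^8s, r^10s, r^12s, r^14s}; {e, r^2, r^4, r^6, r^8, r^10, r^12, r^14, rs, r^3s, r^5s, r^7s, r^9s, r^11s, r^13s, r^15s}.
So G has 3 subgroups of order 16.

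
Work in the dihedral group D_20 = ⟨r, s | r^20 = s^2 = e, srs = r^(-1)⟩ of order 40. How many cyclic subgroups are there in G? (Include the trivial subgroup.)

26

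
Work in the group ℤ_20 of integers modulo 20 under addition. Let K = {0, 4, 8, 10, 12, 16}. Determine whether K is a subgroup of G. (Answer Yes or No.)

|K| = 6 does not divide |G| = 20, so by Lagrange K is not a subgroup.

No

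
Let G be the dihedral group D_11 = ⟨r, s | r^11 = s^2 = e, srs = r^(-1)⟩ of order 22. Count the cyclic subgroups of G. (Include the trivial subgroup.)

A cyclic subgroup of order d is generated by each of its φ(d) elements of order d, so the cyclic subgroups of order d number (#elements of order d)/φ(d).
Cyclic subgroups by order — order 1: 1; order 2: 11; order 11: 1.
Total: 13.

13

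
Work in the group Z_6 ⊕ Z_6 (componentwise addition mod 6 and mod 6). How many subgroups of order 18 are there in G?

3

|G| = 36 and 18 | 36, so subgroups of order 18 are possible by Lagrange.
The subgroups of order 18 are: {(0,0), (0,1), (0,2), (0,3), (0,4), (0,5), (2,0), (2,1), (2,2), (2,3), (2,4), (2,5), (4,0), (4,1), (4,2), (4,3), (4,4), (4,5)}; {(0,0), (0,2), (0,4), (1,0), (1,2), (1,4), (2,0), (2,2), (2,4), (3,0), (3,2), (3,4), (4,0), (4,2), (4,4), (5,0), (5,2), (5,4)}; {(0,0), (0,2), (0,4), (1,1), (1,3), (1,5), (2,0), (2,2), (2,4), (3,1), (3,3), (3,5), (4,0), (4,2), (4,4), (5,1), (5,3), (5,5)}.
So G has 3 subgroups of order 18.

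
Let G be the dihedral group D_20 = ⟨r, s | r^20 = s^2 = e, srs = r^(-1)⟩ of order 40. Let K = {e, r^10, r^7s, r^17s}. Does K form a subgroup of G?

|K| = 4 divides |G| = 40, consistent with Lagrange.
K contains the identity, every element's inverse is in K, and K is closed under ·: it is a subgroup.

Yes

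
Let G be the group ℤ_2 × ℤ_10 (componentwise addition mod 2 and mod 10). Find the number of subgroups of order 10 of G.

3

|G| = 20 and 10 | 20, so subgroups of order 10 are possible by Lagrange.
The subgroups of order 10 are: {(0,0), (0,1), (0,2), (0,3), (0,4), (0,5), (0,6), (0,7), (0,8), (0,9)}; {(0,0), (0,2), (0,4), (0,6), (0,8), (1,0), (1,2), (1,4), (1,6), (1,8)}; {(0,0), (0,2), (0,4), (0,6), (0,8), (1,1), (1,3), (1,5), (1,7), (1,9)}.
So G has 3 subgroups of order 10.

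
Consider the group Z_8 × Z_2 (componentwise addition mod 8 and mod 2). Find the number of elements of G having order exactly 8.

An element (a,b) has order lcm(ord(a), ord(b)); count pairs with lcm equal to 8.
Enumerating gives 8 such elements.

8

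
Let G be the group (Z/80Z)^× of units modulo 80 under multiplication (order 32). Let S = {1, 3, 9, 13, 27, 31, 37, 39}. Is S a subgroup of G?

Yes

|S| = 8 divides |G| = 32, consistent with Lagrange.
S contains the identity, every element's inverse is in S, and S is closed under ·: it is a subgroup.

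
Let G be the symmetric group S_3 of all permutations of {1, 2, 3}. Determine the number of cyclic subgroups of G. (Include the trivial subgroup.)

5

A cyclic subgroup of order d is generated by each of its φ(d) elements of order d, so the cyclic subgroups of order d number (#elements of order d)/φ(d).
Cyclic subgroups by order — order 1: 1; order 2: 3; order 3: 1.
Total: 5.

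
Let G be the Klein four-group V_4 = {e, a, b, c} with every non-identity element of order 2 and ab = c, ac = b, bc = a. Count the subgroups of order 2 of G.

3

|G| = 4 and 2 | 4, so subgroups of order 2 are possible by Lagrange.
The subgroups of order 2 are: {e, a}; {e, b}; {e, c}.
So G has 3 subgroups of order 2.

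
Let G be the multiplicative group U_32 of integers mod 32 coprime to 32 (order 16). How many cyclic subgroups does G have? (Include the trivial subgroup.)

8

A cyclic subgroup of order d is generated by each of its φ(d) elements of order d, so the cyclic subgroups of order d number (#elements of order d)/φ(d).
Cyclic subgroups by order — order 1: 1; order 2: 3; order 4: 2; order 8: 2.
Total: 8.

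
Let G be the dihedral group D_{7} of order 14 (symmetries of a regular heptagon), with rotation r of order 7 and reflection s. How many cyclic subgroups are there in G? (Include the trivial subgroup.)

9

A cyclic subgroup of order d is generated by each of its φ(d) elements of order d, so the cyclic subgroups of order d number (#elements of order d)/φ(d).
Cyclic subgroups by order — order 1: 1; order 2: 7; order 7: 1.
Total: 9.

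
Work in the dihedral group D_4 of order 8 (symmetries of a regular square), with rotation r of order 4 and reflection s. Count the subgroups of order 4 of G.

3

|G| = 8 and 4 | 8, so subgroups of order 4 are possible by Lagrange.
The subgroups of order 4 are: {e, r, r^2, r^3}; {e, r^2, s, r^2s}; {e, r^2, rs, r^3s}.
So G has 3 subgroups of order 4.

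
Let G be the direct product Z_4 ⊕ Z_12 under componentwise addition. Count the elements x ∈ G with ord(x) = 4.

12

An element (a,b) has order lcm(ord(a), ord(b)); count pairs with lcm equal to 4.
Enumerating gives 12 such elements.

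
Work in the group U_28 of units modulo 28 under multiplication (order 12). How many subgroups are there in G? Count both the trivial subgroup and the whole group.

10

|G| = 12, so by Lagrange every subgroup order divides 12. Divisors: 1, 2, 3, 4, 6, 12.
Subgroups by order — order 1: 1; order 2: 3; order 3: 1; order 4: 1; order 6: 3; order 12: 1.
Total: 1 + 3 + 1 + 1 + 3 + 1 = 10.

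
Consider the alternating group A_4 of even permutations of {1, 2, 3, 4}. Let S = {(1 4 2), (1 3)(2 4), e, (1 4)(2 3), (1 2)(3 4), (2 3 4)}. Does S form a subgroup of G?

No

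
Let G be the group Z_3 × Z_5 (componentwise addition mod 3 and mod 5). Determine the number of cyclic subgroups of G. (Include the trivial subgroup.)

Each element a generates a cyclic subgroup ⟨a⟩; distinct elements may generate the same one (a cyclic group of order d has φ(d) generators).
Cyclic subgroups by order — order 1: 1; order 3: 1; order 5: 1; order 15: 1.
Total: 4.

4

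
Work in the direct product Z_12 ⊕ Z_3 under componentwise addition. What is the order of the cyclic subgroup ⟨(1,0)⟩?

The order of (1,0) in Z_12 × Z_3 is lcm(ord(1) in Z_12, ord(0) in Z_3).
ord(1) = 12 and ord(0) = 1, so |⟨(1,0)⟩| = lcm(12, 1) = 12.

12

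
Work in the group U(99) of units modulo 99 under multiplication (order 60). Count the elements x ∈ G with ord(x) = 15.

8

The elements of order 15 are: 4, 16, 25, 31, 49, 58, 70, 97.
That's 8.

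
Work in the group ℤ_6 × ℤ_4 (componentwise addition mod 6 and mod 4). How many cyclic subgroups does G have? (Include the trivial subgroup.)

A cyclic subgroup of order d is generated by each of its φ(d) elements of order d, so the cyclic subgroups of order d number (#elements of order d)/φ(d).
Cyclic subgroups by order — order 1: 1; order 2: 3; order 3: 1; order 4: 2; order 6: 3; order 12: 2.
Total: 12.

12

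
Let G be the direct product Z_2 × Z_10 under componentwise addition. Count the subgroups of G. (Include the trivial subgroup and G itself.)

|G| = 20, so by Lagrange every subgroup order divides 20. Divisors: 1, 2, 4, 5, 10, 20.
Subgroups by order — order 1: 1; order 2: 3; order 4: 1; order 5: 1; order 10: 3; order 20: 1.
Total: 1 + 3 + 1 + 1 + 3 + 1 = 10.

10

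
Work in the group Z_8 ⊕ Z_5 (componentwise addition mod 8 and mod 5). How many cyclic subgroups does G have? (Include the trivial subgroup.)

A cyclic subgroup of order d is generated by each of its φ(d) elements of order d, so the cyclic subgroups of order d number (#elements of order d)/φ(d).
Cyclic subgroups by order — order 1: 1; order 2: 1; order 4: 1; order 5: 1; order 8: 1; order 10: 1; order 20: 1; order 40: 1.
Total: 8.

8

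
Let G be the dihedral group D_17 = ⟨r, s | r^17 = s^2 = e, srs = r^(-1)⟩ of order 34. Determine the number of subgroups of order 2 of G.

|G| = 34 and 2 | 34, so subgroups of order 2 are possible by Lagrange.
The subgroups of order 2 are: {e, r^10s}; {e, r^11s}; {e, r^12s}; {e, r^13s}; … (17 in all).
So G has 17 subgroups of order 2.

17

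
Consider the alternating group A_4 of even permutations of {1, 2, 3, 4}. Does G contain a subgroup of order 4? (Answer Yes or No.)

4 | 12. A subgroup of order 4 is {e, (1 2)(3 4), (1 3)(2 4), (1 4)(2 3)}.

Yes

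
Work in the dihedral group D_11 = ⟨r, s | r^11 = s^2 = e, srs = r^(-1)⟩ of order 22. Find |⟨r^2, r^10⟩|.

11

|⟨r^2⟩| = 11 and |⟨r^10⟩| = 11, so |H| is a multiple of lcm(11, 11) = 11 and divides |G| = 22.
Closing under the operation: H = {e, r, r^2, r^3, r^4, r^5, r^6, r^7, r^8, r^9, r^10}, so |H| = 11.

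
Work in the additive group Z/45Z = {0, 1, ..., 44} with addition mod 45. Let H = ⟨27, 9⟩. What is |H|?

|⟨27⟩| = 5 and |⟨9⟩| = 5, so |H| is a multiple of lcm(5, 5) = 5 and divides |G| = 45.
Closing under the operation: H = {0, 9, 18, 27, 36}, so |H| = 5.

5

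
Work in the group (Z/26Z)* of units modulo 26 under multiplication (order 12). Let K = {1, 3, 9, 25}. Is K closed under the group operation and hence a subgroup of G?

No

Closure fails: 3 · 25 = 23 ∉ K. So K is not a subgroup.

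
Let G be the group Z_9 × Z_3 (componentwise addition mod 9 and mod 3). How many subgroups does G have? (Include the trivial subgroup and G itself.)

10

|G| = 27, so by Lagrange every subgroup order divides 27. Divisors: 1, 3, 9, 27.
Subgroups by order — order 1: 1; order 3: 4; order 9: 4; order 27: 1.
Total: 1 + 4 + 4 + 1 = 10.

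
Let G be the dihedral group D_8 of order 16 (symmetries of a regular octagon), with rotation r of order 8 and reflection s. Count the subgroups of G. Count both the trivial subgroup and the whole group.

19

|G| = 16, so by Lagrange every subgroup order divides 16. Divisors: 1, 2, 4, 8, 16.
Subgroups by order — order 1: 1; order 2: 9; order 4: 5; order 8: 3; order 16: 1.
Total: 1 + 9 + 5 + 3 + 1 = 19.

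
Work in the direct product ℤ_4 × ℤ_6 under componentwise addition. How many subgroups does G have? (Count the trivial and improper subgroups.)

16

|G| = 24, so by Lagrange every subgroup order divides 24. Divisors: 1, 2, 3, 4, 6, 8, 12, 24.
Subgroups by order — order 1: 1; order 2: 3; order 3: 1; order 4: 3; order 6: 3; order 8: 1; order 12: 3; order 24: 1.
Total: 1 + 3 + 1 + 3 + 3 + 1 + 3 + 1 = 16.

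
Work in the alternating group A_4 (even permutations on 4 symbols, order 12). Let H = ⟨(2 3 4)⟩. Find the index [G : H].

|⟨(2 3 4)⟩| = 3 and |G| = 12.
By Lagrange, [G : H] = |G|/|H| = 12/3 = 4.

4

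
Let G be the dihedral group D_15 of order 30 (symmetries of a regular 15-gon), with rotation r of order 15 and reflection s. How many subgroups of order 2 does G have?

15

|G| = 30 and 2 | 30, so subgroups of order 2 are possible by Lagrange.
The subgroups of order 2 are: {e, r^10s}; {e, r^11s}; {e, r^12s}; {e, r^13s}; … (15 in all).
So G has 15 subgroups of order 2.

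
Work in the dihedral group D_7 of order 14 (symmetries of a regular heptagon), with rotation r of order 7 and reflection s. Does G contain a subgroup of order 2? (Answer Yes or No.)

Yes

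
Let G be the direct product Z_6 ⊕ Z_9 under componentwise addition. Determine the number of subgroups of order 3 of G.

4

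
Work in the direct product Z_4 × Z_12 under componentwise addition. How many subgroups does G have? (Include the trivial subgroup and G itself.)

30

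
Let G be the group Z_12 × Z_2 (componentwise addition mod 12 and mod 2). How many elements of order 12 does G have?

8

An element (a,b) has order lcm(ord(a), ord(b)); count pairs with lcm equal to 12.
Enumerating gives 8 such elements.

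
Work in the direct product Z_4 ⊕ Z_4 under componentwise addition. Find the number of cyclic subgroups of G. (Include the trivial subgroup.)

A cyclic subgroup of order d is generated by each of its φ(d) elements of order d, so the cyclic subgroups of order d number (#elements of order d)/φ(d).
Cyclic subgroups by order — order 1: 1; order 2: 3; order 4: 6.
Total: 10.

10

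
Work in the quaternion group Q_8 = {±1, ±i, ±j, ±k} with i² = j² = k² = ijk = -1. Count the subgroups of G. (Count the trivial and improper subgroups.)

6

|G| = 8, so by Lagrange every subgroup order divides 8. Divisors: 1, 2, 4, 8.
Subgroups by order — order 1: 1; order 2: 1; order 4: 3; order 8: 1.
Total: 1 + 1 + 3 + 1 = 6.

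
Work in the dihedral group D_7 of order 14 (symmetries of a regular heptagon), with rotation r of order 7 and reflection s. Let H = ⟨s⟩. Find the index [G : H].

|⟨s⟩| = 2 and |G| = 14.
By Lagrange, [G : H] = |G|/|H| = 14/2 = 7.

7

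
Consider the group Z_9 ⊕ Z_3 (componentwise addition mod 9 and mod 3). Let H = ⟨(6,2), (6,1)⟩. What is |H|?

9

|⟨(6,2)⟩| = 3 and |⟨(6,1)⟩| = 3, so |H| is a multiple of lcm(3, 3) = 3 and divides |G| = 27.
Closing under the operation: H = {(0,0), (0,1), (0,2), (3,0), (3,1), (3,2), (6,0), (6,1), (6,2)}, so |H| = 9.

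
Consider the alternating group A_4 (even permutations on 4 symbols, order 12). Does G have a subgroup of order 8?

8 does not divide |G| = 12, so by Lagrange no subgroup of order 8 exists.

No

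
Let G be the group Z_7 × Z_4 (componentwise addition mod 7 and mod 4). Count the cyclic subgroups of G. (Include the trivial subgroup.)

A cyclic subgroup of order d is generated by each of its φ(d) elements of order d, so the cyclic subgroups of order d number (#elements of order d)/φ(d).
Cyclic subgroups by order — order 1: 1; order 2: 1; order 4: 1; order 7: 1; order 14: 1; order 28: 1.
Total: 6.

6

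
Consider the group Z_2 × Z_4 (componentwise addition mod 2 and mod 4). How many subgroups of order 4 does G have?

|G| = 8 and 4 | 8, so subgroups of order 4 are possible by Lagrange.
The subgroups of order 4 are: {(0,0), (0,1), (0,2), (0,3)}; {(0,0), (0,2), (1,0), (1,2)}; {(0,0), (0,2), (1,1), (1,3)}.
So G has 3 subgroups of order 4.

3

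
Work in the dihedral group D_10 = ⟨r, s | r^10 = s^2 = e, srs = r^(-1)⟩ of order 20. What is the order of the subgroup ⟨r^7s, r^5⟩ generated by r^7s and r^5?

4

|⟨r^7s⟩| = 2 and |⟨r^5⟩| = 2, so |H| is a multiple of lcm(2, 2) = 2 and divides |G| = 20.
Closing under the operation: H = {e, r^5, r^2s, r^7s}, so |H| = 4.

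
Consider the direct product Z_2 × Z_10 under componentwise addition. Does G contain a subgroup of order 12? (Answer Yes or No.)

No

12 does not divide |G| = 20, so by Lagrange no subgroup of order 12 exists.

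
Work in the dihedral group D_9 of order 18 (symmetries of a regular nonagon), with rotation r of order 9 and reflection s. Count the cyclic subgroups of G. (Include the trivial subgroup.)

A cyclic subgroup of order d is generated by each of its φ(d) elements of order d, so the cyclic subgroups of order d number (#elements of order d)/φ(d).
Cyclic subgroups by order — order 1: 1; order 2: 9; order 3: 1; order 9: 1.
Total: 12.

12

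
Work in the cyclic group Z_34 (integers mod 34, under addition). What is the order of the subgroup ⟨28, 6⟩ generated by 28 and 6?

|⟨28⟩| = 17 and |⟨6⟩| = 17, so |H| is a multiple of lcm(17, 17) = 17 and divides |G| = 34.
Closing under the operation: H = {0, 2, 4, 6, 8, 10, 12, 14, 16, 18, 20, 22, 24, 26, 28, 30, 32}, so |H| = 17.

17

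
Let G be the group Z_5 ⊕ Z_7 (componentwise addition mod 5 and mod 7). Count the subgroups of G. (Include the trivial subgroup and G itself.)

4

|G| = 35, so by Lagrange every subgroup order divides 35. Divisors: 1, 5, 7, 35.
Subgroups by order — order 1: 1; order 5: 1; order 7: 1; order 35: 1.
Total: 1 + 1 + 1 + 1 = 4.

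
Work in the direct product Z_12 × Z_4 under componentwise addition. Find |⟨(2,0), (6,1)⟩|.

24

|⟨(2,0)⟩| = 6 and |⟨(6,1)⟩| = 4, so |H| is a multiple of lcm(6, 4) = 12 and divides |G| = 48.
Closing under the operation: H = {(0,0), (0,1), (0,2), (0,3), (2,0), (2,1), (2,2), (2,3), (4,0), (4,1), (4,2), (4,3), (6,0), (6,1), (6,2), (6,3), (8,0), (8,1), (8,2), (8,3), (10,0), (10,1), (10,2), (10,3)}, so |H| = 24.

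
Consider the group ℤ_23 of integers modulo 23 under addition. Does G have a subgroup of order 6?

No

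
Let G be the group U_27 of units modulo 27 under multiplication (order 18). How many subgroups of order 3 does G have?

|G| = 18 and 3 | 18, so subgroups of order 3 are possible by Lagrange.
The subgroups of order 3 are: {1, 10, 19}.
So G has 1 subgroup of order 3.

1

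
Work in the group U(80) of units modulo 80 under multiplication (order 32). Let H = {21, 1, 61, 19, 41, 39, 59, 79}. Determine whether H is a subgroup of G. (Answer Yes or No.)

Yes

|H| = 8 divides |G| = 32, consistent with Lagrange.
H contains the identity, every element's inverse is in H, and H is closed under ·: it is a subgroup.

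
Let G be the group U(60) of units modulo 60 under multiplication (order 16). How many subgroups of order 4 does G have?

11

|G| = 16 and 4 | 16, so subgroups of order 4 are possible by Lagrange.
The subgroups of order 4 are: {1, 11, 19, 29}; {1, 11, 31, 41}; {1, 11, 49, 59}; {1, 13, 37, 49}; … (11 in all).
So G has 11 subgroups of order 4.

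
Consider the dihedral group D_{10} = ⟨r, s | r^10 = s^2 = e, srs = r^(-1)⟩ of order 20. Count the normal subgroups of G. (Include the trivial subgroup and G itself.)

G has 22 subgroups. Checking conjugation-invariance by order — order 1: 1/1 normal; order 2: 1/11 normal; order 4: 0/5 normal; order 5: 1/1 normal; order 10: 3/3 normal; order 20: 1/1 normal.
Total normal subgroups: 7.

7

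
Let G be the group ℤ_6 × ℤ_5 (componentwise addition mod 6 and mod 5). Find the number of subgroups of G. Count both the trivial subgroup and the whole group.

8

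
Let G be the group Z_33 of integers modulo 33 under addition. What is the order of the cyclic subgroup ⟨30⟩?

11

In Z_33, the order of an element a is n/gcd(a, n).
gcd(30, 33) = 3, so |⟨30⟩| = 33/3 = 11.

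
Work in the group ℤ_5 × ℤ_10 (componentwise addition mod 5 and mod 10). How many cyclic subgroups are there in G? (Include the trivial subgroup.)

14

Each element a generates a cyclic subgroup ⟨a⟩; distinct elements may generate the same one (a cyclic group of order d has φ(d) generators).
Cyclic subgroups by order — order 1: 1; order 2: 1; order 5: 6; order 10: 6.
Total: 14.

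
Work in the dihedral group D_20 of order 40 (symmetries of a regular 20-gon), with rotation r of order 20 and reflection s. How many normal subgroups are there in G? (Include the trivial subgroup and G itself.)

G has 48 subgroups. Checking conjugation-invariance by order — order 1: 1/1 normal; order 2: 1/21 normal; order 4: 1/11 normal; order 5: 1/1 normal; order 8: 0/5 normal; order 10: 1/5 normal; order 20: 3/3 normal; order 40: 1/1 normal.
Total normal subgroups: 9.

9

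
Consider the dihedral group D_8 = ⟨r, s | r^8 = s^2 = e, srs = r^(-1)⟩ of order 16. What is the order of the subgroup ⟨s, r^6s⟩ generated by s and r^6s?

8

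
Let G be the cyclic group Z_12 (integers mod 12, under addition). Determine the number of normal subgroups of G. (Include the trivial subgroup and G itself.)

6

G is abelian, so every subgroup is normal.
G has 6 subgroups in total, hence 6 normal subgroups.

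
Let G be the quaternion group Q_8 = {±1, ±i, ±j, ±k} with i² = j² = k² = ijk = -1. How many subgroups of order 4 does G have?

3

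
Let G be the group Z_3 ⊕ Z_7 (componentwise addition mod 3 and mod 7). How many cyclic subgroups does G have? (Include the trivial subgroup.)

4

Group the elements of G by the cyclic subgroup they generate; each cyclic subgroup of order d accounts for φ(d) elements.
Cyclic subgroups by order — order 1: 1; order 3: 1; order 7: 1; order 21: 1.
Total: 4.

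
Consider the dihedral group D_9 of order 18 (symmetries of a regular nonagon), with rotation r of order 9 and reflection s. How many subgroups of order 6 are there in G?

|G| = 18 and 6 | 18, so subgroups of order 6 are possible by Lagrange.
The subgroups of order 6 are: {e, r^3, r^6, r^2s, r^5s, r^8s}; {e, r^3, r^6, s, r^3s, r^6s}; {e, r^3, r^6, rs, r^4s, r^7s}.
So G has 3 subgroups of order 6.

3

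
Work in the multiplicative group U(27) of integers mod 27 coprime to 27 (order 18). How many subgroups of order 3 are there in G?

|G| = 18 and 3 | 18, so subgroups of order 3 are possible by Lagrange.
The subgroups of order 3 are: {1, 10, 19}.
So G has 1 subgroup of order 3.

1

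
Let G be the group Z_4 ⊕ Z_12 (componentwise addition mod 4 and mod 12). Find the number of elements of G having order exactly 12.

24

An element (a,b) has order lcm(ord(a), ord(b)); count pairs with lcm equal to 12.
Enumerating gives 24 such elements.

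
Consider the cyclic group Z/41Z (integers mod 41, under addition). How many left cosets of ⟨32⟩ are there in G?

|⟨32⟩| = 41 and |G| = 41.
By Lagrange, [G : H] = |G|/|H| = 41/41 = 1.

1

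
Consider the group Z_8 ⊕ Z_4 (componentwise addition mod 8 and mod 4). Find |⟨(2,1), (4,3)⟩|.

|⟨(2,1)⟩| = 4 and |⟨(4,3)⟩| = 4, so |H| is a multiple of lcm(4, 4) = 4 and divides |G| = 32.
Closing under the operation: H = {(0,0), (0,1), (0,2), (0,3), (2,0), (2,1), (2,2), (2,3), (4,0), (4,1), (4,2), (4,3), (6,0), (6,1), (6,2), (6,3)}, so |H| = 16.

16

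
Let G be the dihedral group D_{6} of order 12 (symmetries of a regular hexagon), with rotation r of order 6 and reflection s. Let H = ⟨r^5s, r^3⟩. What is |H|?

4

|⟨r^5s⟩| = 2 and |⟨r^3⟩| = 2, so |H| is a multiple of lcm(2, 2) = 2 and divides |G| = 12.
Closing under the operation: H = {e, r^3, r^2s, r^5s}, so |H| = 4.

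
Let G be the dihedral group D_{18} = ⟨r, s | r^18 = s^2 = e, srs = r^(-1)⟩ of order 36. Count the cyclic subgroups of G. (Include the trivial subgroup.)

24

Each element a generates a cyclic subgroup ⟨a⟩; distinct elements may generate the same one (a cyclic group of order d has φ(d) generators).
Cyclic subgroups by order — order 1: 1; order 2: 19; order 3: 1; order 6: 1; order 9: 1; order 18: 1.
Total: 24.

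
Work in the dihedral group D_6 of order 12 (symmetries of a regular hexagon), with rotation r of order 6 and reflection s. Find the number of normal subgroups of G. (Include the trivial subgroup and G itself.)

G has 16 subgroups. Checking conjugation-invariance by order — order 1: 1/1 normal; order 2: 1/7 normal; order 3: 1/1 normal; order 4: 0/3 normal; order 6: 3/3 normal; order 12: 1/1 normal.
Total normal subgroups: 7.

7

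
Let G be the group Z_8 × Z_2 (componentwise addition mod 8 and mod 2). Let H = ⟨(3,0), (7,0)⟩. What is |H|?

8

|⟨(3,0)⟩| = 8 and |⟨(7,0)⟩| = 8, so |H| is a multiple of lcm(8, 8) = 8 and divides |G| = 16.
Closing under the operation: H = {(0,0), (1,0), (2,0), (3,0), (4,0), (5,0), (6,0), (7,0)}, so |H| = 8.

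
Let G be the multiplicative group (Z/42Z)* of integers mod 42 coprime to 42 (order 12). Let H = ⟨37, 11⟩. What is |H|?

6

|⟨37⟩| = 3 and |⟨11⟩| = 6, so |H| is a multiple of lcm(3, 6) = 6 and divides |G| = 12.
Closing under the operation: H = {1, 11, 23, 25, 29, 37}, so |H| = 6.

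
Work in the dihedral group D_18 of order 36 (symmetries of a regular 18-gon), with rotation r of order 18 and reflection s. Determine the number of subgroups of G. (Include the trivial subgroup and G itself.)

|G| = 36, so by Lagrange every subgroup order divides 36. Divisors: 1, 2, 3, 4, 6, 9, 12, 18, 36.
Subgroups by order — order 1: 1; order 2: 19; order 3: 1; order 4: 9; order 6: 7; order 9: 1; order 12: 3; order 18: 3; order 36: 1.
Total: 1 + 19 + 1 + 9 + 7 + 1 + 3 + 3 + 1 = 45.

45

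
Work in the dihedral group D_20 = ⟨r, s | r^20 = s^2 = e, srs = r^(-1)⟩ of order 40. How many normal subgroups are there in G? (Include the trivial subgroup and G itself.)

9

G has 48 subgroups. Checking conjugation-invariance by order — order 1: 1/1 normal; order 2: 1/21 normal; order 4: 1/11 normal; order 5: 1/1 normal; order 8: 0/5 normal; order 10: 1/5 normal; order 20: 3/3 normal; order 40: 1/1 normal.
Total normal subgroups: 9.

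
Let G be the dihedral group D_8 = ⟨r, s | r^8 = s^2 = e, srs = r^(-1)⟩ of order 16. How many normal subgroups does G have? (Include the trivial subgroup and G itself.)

G has 19 subgroups. Checking conjugation-invariance by order — order 1: 1/1 normal; order 2: 1/9 normal; order 4: 1/5 normal; order 8: 3/3 normal; order 16: 1/1 normal.
Total normal subgroups: 7.

7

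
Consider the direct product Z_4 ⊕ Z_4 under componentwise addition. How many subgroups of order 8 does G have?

|G| = 16 and 8 | 16, so subgroups of order 8 are possible by Lagrange.
The subgroups of order 8 are: {(0,0), (0,1), (0,2), (0,3), (2,0), (2,1), (2,2), (2,3)}; {(0,0), (0,2), (1,0), (1,2), (2,0), (2,2), (3,0), (3,2)}; {(0,0), (0,2), (1,1), (1,3), (2,0), (2,2), (3,1), (3,3)}.
So G has 3 subgroups of order 8.

3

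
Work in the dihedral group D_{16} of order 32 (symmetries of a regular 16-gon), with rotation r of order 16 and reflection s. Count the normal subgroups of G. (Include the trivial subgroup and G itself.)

8

G has 36 subgroups. Checking conjugation-invariance by order — order 1: 1/1 normal; order 2: 1/17 normal; order 4: 1/9 normal; order 8: 1/5 normal; order 16: 3/3 normal; order 32: 1/1 normal.
Total normal subgroups: 8.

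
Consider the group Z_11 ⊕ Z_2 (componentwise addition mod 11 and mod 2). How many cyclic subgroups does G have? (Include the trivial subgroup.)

4

A cyclic subgroup of order d is generated by each of its φ(d) elements of order d, so the cyclic subgroups of order d number (#elements of order d)/φ(d).
Cyclic subgroups by order — order 1: 1; order 2: 1; order 11: 1; order 22: 1.
Total: 4.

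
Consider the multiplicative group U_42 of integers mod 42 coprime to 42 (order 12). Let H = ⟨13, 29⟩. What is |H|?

|⟨13⟩| = 2 and |⟨29⟩| = 2, so |H| is a multiple of lcm(2, 2) = 2 and divides |G| = 12.
Closing under the operation: H = {1, 13, 29, 41}, so |H| = 4.

4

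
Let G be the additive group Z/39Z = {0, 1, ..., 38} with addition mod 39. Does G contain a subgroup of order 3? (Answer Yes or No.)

3 | 39. A subgroup of order 3 is {0, 13, 26}.

Yes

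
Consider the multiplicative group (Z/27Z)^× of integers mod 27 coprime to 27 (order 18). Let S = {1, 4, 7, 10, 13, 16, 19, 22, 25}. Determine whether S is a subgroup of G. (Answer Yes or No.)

Yes

|S| = 9 divides |G| = 18, consistent with Lagrange.
S contains the identity, every element's inverse is in S, and S is closed under ·: it is a subgroup.
In fact S = ⟨4⟩.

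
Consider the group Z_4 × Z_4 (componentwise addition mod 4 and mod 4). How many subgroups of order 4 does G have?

|G| = 16 and 4 | 16, so subgroups of order 4 are possible by Lagrange.
The subgroups of order 4 are: {(0,0), (0,1), (0,2), (0,3)}; {(0,0), (0,2), (2,0), (2,2)}; {(0,0), (0,2), (2,1), (2,3)}; {(0,0), (1,0), (2,0), (3,0)}; … (7 in all).
So G has 7 subgroups of order 4.

7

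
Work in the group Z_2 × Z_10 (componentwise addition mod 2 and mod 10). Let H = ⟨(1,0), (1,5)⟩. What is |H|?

4

|⟨(1,0)⟩| = 2 and |⟨(1,5)⟩| = 2, so |H| is a multiple of lcm(2, 2) = 2 and divides |G| = 20.
Closing under the operation: H = {(0,0), (0,5), (1,0), (1,5)}, so |H| = 4.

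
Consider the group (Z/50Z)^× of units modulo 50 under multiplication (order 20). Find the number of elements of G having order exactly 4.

The elements of order 4 are: 7, 43.
That's 2.

2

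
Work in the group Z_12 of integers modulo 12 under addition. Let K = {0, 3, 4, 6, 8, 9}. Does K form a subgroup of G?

Closure fails: 3 + 4 = 7 ∉ K. So K is not a subgroup.

No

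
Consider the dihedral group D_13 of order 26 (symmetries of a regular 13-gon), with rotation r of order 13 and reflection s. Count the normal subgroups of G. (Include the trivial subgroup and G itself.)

G has 16 subgroups. Checking conjugation-invariance by order — order 1: 1/1 normal; order 2: 0/13 normal; order 13: 1/1 normal; order 26: 1/1 normal.
Total normal subgroups: 3.

3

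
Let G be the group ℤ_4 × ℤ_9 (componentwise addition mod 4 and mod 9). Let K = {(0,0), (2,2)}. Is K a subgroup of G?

No

(2,2) ∈ K but its inverse (2,7) ∉ K, so K is not a subgroup.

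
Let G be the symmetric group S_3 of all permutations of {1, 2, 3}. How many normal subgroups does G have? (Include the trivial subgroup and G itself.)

3

G has 6 subgroups. Checking conjugation-invariance by order — order 1: 1/1 normal; order 2: 0/3 normal; order 3: 1/1 normal; order 6: 1/1 normal.
Total normal subgroups: 3.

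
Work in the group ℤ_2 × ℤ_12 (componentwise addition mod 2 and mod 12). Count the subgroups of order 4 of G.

3

|G| = 24 and 4 | 24, so subgroups of order 4 are possible by Lagrange.
The subgroups of order 4 are: {(0,0), (0,3), (0,6), (0,9)}; {(0,0), (0,6), (1,0), (1,6)}; {(0,0), (0,6), (1,3), (1,9)}.
So G has 3 subgroups of order 4.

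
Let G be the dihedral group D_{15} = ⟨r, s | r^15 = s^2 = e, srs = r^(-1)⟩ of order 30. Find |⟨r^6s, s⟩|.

10

|⟨r^6s⟩| = 2 and |⟨s⟩| = 2, so |H| is a multiple of lcm(2, 2) = 2 and divides |G| = 30.
Closing under the operation: H = {e, r^3, r^6, r^9, r^12, s, r^3s, r^6s, r^9s, r^12s}, so |H| = 10.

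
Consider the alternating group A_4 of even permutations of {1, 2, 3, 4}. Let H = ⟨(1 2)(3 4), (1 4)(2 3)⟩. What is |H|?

|⟨(1 2)(3 4)⟩| = 2 and |⟨(1 4)(2 3)⟩| = 2, so |H| is a multiple of lcm(2, 2) = 2 and divides |G| = 12.
Closing under the operation: H = {e, (1 2)(3 4), (1 3)(2 4), (1 4)(2 3)}, so |H| = 4.

4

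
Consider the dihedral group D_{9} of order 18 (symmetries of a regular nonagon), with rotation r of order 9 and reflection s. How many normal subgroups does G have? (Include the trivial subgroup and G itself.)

G has 16 subgroups. Checking conjugation-invariance by order — order 1: 1/1 normal; order 2: 0/9 normal; order 3: 1/1 normal; order 6: 0/3 normal; order 9: 1/1 normal; order 18: 1/1 normal.
Total normal subgroups: 4.

4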